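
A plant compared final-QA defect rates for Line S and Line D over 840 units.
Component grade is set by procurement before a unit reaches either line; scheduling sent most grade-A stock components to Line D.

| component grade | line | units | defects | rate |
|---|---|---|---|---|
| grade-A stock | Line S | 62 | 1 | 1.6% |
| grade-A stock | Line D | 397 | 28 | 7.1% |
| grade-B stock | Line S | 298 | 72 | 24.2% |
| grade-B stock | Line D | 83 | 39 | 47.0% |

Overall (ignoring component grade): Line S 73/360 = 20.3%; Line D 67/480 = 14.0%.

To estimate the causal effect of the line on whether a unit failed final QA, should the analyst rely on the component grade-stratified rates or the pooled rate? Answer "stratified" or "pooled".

The component grade-specific comparison favours Line S throughout, but the pooled figures favour Line D. The question is whether to condition on component grade.
The imbalance in component grade arose from how units were allocated, not from anything the line did; and component grade independently affects the outcome. The pooled gap is confounded — condition on component grade.
Within each level — grade-A stock: 1.6% vs 7.1%; grade-B stock: 24.2% vs 47.0% — Line S is lower every time.

stratified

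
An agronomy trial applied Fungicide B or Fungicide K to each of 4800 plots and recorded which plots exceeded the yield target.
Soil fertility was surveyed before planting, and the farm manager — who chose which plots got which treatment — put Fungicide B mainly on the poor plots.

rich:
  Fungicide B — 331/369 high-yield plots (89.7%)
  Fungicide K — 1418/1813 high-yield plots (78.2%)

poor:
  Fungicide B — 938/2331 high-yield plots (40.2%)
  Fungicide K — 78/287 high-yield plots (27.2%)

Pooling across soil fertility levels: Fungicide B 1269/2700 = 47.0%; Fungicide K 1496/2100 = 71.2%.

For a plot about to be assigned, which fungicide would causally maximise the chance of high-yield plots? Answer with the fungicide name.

Fungicide B

Within every soil fertility level Fungicide B has the higher rate, yet pooled Fungicide K does — Simpson's reversal.
Since soil fertility is a pre-existing factor (not a product of the fungicide) and it affects the outcome on its own, it is a confounder. The stratified rates, not the pooled rate, identify the causal effect.
Within each level — rich: 89.7% vs 78.2%; poor: 40.2% vs 27.2% — Fungicide B is higher every time.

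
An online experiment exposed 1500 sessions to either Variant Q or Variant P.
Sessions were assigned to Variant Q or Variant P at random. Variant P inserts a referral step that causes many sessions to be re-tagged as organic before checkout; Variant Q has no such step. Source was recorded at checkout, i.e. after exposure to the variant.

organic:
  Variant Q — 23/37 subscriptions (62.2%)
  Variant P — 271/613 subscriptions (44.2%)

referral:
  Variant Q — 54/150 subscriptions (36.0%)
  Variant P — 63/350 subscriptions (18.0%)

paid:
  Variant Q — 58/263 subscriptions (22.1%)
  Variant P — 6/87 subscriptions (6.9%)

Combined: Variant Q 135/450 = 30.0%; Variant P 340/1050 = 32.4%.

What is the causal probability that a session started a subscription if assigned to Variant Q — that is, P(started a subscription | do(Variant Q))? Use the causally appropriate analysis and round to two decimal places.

The distribution of traffic source is itself part of what the variant does — it is an intermediate outcome. Holding it fixed would remove that part of the effect; the total effect is the pooled difference.
So P(outcome | do(Variant Q)) is just the pooled rate for Variant Q: 135/450 = 0.300.

0.30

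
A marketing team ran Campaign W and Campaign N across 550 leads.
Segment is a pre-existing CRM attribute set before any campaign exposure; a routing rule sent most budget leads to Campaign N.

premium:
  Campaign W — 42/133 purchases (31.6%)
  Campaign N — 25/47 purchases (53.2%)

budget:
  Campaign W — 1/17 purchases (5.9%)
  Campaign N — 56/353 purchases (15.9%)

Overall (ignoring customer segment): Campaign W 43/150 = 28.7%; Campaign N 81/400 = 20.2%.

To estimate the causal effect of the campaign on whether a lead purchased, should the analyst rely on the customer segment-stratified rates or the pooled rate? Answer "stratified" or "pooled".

Nothing the campaign does changes customer segment; the imbalance is an allocation artefact. With customer segment also predicting the outcome, the pooled figure is confounded, and the within-stratum comparison is the causal one.
Within each level — premium: 31.6% vs 53.2%; budget: 5.9% vs 15.9% — Campaign N is higher every time.

stratified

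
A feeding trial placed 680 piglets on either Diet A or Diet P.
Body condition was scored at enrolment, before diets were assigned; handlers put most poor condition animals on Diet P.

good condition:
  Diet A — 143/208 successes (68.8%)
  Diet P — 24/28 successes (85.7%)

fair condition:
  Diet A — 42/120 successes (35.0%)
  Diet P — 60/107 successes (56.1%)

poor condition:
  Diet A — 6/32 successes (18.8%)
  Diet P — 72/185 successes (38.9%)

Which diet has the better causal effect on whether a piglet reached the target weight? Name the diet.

Diet P

The starting body condition-specific comparison favours Diet P throughout, but the pooled figures favour Diet A. The question is whether to condition on starting body condition.
Nothing the diet does changes starting body condition; the imbalance is an allocation artefact. With starting body condition also predicting the outcome, the pooled figure is confounded, and the within-stratum comparison is the causal one.
Within each level — good condition: 68.8% vs 85.7%; fair condition: 35.0% vs 56.1%; poor condition: 18.8% vs 38.9% — Diet P is higher every time.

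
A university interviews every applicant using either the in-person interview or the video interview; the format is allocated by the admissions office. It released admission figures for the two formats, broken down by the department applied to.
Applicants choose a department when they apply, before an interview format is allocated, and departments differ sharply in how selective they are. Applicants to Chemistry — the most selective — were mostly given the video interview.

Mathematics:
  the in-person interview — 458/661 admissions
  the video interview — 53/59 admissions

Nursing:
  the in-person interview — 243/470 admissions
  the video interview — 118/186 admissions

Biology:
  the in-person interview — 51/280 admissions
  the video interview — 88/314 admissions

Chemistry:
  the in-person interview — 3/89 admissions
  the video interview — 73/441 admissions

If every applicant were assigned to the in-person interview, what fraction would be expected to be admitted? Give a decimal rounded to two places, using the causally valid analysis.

Department satisfies the back-door criterion: it is not a descendant of the interview format, and it blocks the spurious path from interview format to outcome. Adjusting for it (i.e., using the within-department rates) gives the causal effect.
Standardising the in-person interview to the population department mix: 0.288·458/661 + 0.262·243/470 + 0.238·51/280 + 0.212·3/89 = 0.386.

0.39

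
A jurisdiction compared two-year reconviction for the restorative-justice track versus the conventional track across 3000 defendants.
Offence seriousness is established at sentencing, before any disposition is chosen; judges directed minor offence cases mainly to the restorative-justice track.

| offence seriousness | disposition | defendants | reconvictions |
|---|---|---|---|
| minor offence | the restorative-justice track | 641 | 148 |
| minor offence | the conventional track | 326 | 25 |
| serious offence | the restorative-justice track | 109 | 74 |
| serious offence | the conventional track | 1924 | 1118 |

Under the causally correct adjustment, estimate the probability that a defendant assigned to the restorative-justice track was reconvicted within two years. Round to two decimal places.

Offence seriousness satisfies the back-door criterion: it is not a descendant of the disposition, and it blocks the spurious path from disposition to outcome. Adjusting for it (i.e., using the within-offence seriousness rates) gives the causal effect.
Standardising the restorative-justice track to the population offence seriousness mix: 0.322·148/641 + 0.678·74/109 = 0.534.

0.53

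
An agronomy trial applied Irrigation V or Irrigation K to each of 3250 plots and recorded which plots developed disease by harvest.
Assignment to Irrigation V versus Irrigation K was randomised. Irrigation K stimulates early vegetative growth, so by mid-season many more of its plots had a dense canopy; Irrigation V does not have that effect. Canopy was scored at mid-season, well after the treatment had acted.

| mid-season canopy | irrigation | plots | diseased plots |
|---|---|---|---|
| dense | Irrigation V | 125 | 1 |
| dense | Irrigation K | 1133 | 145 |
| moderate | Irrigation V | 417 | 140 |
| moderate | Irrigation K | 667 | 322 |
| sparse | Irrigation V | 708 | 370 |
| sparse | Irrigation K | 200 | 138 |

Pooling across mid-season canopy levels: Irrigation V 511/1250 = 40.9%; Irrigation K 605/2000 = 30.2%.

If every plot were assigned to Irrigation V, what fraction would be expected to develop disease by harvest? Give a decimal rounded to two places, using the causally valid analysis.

0.41

Mid-season canopy here is a post-treatment variable shaped by the irrigation; conditioning on it would introduce bias rather than remove it. The overall comparison is the causal one.
So P(outcome | do(Irrigation V)) is just the pooled rate for Irrigation V: 511/1250 = 0.409.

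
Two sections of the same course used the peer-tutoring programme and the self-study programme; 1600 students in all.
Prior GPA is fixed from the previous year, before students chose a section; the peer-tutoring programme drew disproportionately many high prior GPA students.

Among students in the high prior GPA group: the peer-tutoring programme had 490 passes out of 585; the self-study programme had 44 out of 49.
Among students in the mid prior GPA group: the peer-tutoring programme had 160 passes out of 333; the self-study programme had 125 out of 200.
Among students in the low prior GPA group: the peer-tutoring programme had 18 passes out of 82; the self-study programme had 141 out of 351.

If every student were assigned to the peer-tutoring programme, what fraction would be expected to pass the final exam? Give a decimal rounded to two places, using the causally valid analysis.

Within every prior GPA band level the self-study programme has the higher rate, yet pooled the peer-tutoring programme does — Simpson's reversal.
Prior GPA band satisfies the back-door criterion: it is not a descendant of the teaching method, and it blocks the spurious path from teaching method to outcome. Adjusting for it (i.e., using the within-prior GPA band rates) gives the causal effect.
Standardising the peer-tutoring programme to the population prior GPA band mix: 0.396·490/585 + 0.333·160/333 + 0.271·18/82 = 0.551.

0.55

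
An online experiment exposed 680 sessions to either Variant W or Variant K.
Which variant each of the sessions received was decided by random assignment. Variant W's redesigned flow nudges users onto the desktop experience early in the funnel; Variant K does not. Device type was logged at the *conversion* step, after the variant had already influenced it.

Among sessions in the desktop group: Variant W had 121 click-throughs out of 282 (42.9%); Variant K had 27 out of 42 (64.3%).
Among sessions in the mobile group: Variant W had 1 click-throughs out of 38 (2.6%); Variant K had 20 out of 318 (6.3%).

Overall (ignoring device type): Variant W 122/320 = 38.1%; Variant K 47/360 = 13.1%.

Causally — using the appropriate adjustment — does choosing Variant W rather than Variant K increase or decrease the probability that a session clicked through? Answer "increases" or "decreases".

increases

The stratified and pooled comparisons disagree (Variant K wins within each device type; Variant W wins overall), so the answer turns on the causal role of device type.
Device type is recorded after the variant and is itself shifted by it — it sits on the causal path from variant to outcome. Conditioning on a mediator would strip out part of the effect we want; the pooled comparison gives the total causal effect.
Pooled: Variant W 38.1% vs Variant K 13.1%; Variant W is higher overall.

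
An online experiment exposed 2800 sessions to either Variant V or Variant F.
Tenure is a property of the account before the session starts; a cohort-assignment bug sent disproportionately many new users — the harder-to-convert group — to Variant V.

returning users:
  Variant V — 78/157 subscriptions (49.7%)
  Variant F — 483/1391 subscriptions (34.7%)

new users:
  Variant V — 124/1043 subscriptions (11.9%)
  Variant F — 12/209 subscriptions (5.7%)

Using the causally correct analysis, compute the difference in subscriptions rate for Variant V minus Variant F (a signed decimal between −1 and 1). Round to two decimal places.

+0.11

Within every user tenure level Variant V has the higher rate, yet pooled Variant F does — Simpson's reversal.
Nothing the variant does changes user tenure; the imbalance is an allocation artefact. With user tenure also predicting the outcome, the pooled figure is confounded, and the within-stratum comparison is the causal one.
Adjusting over the population distribution of user tenure: 0.553·(0.497−0.347) + 0.447·(0.119−0.057) = +0.110.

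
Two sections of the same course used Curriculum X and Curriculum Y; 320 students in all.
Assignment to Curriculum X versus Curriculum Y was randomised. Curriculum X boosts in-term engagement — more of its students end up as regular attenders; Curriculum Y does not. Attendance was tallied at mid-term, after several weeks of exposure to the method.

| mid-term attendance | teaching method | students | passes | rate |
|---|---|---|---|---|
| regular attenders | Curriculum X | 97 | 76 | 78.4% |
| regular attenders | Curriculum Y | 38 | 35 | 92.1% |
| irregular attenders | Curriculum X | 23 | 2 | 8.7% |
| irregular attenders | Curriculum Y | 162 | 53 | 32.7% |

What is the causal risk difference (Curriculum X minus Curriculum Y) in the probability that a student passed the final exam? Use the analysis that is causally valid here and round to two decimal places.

The distribution of mid-term attendance is itself part of what the teaching method does — it is an intermediate outcome. Holding it fixed would remove that part of the effect; the total effect is the pooled difference.
The causal difference is the pooled difference: 0.650 − 0.440 = +0.210.

+0.21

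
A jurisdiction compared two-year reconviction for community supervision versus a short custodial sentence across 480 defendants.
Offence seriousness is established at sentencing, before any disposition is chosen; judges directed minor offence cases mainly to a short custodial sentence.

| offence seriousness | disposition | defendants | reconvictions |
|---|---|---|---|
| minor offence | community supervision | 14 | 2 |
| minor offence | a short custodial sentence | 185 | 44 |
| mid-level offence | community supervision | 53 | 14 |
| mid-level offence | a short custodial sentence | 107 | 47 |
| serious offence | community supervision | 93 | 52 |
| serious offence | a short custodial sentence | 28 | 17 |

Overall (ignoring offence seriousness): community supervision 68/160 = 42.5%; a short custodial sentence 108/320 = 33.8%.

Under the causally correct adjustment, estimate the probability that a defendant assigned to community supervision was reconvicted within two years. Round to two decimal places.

Within every offence seriousness level community supervision has the lower rate, yet pooled a short custodial sentence does — Simpson's reversal.
Offence seriousness satisfies the back-door criterion: it is not a descendant of the disposition, and it blocks the spurious path from disposition to outcome. Adjusting for it (i.e., using the within-offence seriousness rates) gives the causal effect.
Standardising community supervision to the population offence seriousness mix: 0.415·2/14 + 0.333·14/53 + 0.252·52/93 = 0.288.

0.29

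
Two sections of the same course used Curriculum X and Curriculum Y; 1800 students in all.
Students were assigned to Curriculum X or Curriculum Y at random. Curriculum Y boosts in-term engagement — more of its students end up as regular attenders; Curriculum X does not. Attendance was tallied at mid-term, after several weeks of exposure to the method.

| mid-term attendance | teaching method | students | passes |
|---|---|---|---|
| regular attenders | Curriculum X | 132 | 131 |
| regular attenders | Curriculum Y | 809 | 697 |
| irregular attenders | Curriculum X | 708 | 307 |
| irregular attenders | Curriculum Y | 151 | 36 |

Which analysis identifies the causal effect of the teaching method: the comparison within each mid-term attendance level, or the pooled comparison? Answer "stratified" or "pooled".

Curriculum X is higher inside every mid-term attendance stratum but Curriculum Y is higher in aggregate. Whether to stratify depends on how mid-term attendance relates to the teaching method.
Mid-term attendance here is a post-treatment variable shaped by the teaching method; conditioning on it would introduce bias rather than remove it. The overall comparison is the causal one.
Pooled: Curriculum X 52.1% vs Curriculum Y 76.4%; Curriculum Y is higher overall.

pooled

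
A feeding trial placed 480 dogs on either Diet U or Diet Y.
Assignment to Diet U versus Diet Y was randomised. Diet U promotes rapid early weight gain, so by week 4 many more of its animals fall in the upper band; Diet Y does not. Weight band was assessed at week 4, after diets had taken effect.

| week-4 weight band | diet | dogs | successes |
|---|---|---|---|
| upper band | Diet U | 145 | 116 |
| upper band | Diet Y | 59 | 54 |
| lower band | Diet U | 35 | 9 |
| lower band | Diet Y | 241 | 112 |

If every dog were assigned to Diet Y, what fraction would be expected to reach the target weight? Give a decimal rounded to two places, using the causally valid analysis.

The stratified and pooled comparisons disagree (Diet Y wins within each week-4 weight band; Diet U wins overall), so the answer turns on the causal role of week-4 weight band.
Week-4 weight band here is a post-treatment variable shaped by the diet; conditioning on it would introduce bias rather than remove it. The overall comparison is the causal one.
So P(outcome | do(Diet Y)) is just the pooled rate for Diet Y: 166/300 = 0.553.

0.55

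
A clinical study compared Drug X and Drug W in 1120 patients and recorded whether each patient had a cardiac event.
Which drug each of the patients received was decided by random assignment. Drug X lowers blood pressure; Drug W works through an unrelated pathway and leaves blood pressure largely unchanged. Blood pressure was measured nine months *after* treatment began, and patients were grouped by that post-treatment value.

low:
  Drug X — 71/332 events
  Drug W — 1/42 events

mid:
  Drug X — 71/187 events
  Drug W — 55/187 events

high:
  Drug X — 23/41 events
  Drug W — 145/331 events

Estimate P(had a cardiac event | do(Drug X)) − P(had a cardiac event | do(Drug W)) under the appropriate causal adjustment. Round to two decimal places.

Blood pressure is downstream of the drug. One should not condition on a consequence of treatment, so the overall rates are the right comparison.
The causal difference is the pooled difference: 0.295 − 0.359 = -0.064.

-0.06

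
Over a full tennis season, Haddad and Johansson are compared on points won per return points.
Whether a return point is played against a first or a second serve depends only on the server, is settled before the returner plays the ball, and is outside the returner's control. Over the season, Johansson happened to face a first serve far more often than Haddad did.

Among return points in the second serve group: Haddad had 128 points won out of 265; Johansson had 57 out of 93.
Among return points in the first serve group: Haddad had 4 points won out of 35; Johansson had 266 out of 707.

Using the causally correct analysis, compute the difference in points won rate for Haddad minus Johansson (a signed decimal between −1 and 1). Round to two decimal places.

The stratified and pooled comparisons disagree (Johansson wins within each serve type; Haddad wins overall), so the answer turns on the causal role of serve type.
Serve type differs across players for reasons unrelated to any effect of the player itself, and it separately predicts the outcome — a classic confounder. We must compare within serve type levels.
Adjusting over the population distribution of serve type: 0.325·(0.483−0.613) + 0.675·(0.114−0.376) = -0.219.

-0.22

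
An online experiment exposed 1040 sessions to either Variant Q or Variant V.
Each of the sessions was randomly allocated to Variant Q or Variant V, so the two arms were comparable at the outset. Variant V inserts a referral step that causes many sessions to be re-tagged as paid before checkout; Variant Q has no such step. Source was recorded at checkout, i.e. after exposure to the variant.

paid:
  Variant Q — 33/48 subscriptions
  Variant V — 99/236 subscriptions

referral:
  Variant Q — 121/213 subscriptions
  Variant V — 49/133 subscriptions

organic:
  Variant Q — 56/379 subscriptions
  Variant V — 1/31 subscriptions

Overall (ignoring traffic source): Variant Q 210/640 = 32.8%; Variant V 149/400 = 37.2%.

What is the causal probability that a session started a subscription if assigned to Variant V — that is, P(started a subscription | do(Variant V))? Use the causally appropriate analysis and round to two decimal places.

Traffic source here is a post-treatment variable shaped by the variant; conditioning on it would introduce bias rather than remove it. The overall comparison is the causal one.
So P(outcome | do(Variant V)) is just the pooled rate for Variant V: 149/400 = 0.372.

0.37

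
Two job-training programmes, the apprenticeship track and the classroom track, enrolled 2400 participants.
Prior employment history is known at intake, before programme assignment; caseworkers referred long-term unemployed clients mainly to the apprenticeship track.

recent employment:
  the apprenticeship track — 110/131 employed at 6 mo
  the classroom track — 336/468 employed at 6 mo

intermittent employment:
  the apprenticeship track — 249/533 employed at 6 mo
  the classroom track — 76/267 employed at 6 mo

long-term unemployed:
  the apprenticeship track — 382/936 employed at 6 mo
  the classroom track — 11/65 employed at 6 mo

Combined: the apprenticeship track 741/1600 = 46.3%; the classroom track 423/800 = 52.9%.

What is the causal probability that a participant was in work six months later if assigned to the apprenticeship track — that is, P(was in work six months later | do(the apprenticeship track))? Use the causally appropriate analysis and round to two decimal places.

0.54

The stratified and pooled comparisons disagree (the apprenticeship track wins within each prior employment history; the classroom track wins overall), so the answer turns on the causal role of prior employment history.
Here prior employment history is a common cause — it drives both which programme a case falls under and the outcome. The crude comparison mixes populations; the stratum-specific rates are the causally relevant ones.
Standardising the apprenticeship track to the population prior employment history mix: 0.250·110/131 + 0.333·249/533 + 0.417·382/936 = 0.536.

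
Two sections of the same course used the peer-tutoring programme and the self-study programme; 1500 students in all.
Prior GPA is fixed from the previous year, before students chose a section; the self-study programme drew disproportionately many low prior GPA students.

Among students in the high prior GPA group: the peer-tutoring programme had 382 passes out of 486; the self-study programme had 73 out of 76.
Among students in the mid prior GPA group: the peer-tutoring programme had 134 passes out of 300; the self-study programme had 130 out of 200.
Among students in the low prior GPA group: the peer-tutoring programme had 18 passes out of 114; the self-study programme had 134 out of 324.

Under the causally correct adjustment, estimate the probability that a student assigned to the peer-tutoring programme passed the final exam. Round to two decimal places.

Nothing the teaching method does changes prior GPA band; the imbalance is an allocation artefact. With prior GPA band also predicting the outcome, the pooled figure is confounded, and the within-stratum comparison is the causal one.
Standardising the peer-tutoring programme to the population prior GPA band mix: 0.375·382/486 + 0.333·134/300 + 0.292·18/114 = 0.489.

0.49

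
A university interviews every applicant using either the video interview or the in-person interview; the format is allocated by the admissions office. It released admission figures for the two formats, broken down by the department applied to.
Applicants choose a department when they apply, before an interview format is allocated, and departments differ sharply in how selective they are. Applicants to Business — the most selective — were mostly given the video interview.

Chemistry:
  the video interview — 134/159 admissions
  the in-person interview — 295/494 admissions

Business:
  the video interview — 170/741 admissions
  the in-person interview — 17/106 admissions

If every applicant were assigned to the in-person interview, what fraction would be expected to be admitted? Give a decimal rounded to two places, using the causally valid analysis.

0.35

Within every department level the video interview has the higher rate, yet pooled the in-person interview does — Simpson's reversal.
The imbalance in department arose from how applicants were allocated, not from anything the interview format did; and department independently affects the outcome. The pooled gap is confounded — condition on department.
Standardising the in-person interview to the population department mix: 0.435·295/494 + 0.565·17/106 = 0.351.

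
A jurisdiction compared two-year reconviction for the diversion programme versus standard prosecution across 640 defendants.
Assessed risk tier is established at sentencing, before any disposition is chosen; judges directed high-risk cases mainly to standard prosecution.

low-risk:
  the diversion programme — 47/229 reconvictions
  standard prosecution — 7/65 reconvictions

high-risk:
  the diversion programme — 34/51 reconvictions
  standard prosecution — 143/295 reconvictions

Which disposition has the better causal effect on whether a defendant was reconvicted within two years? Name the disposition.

Nothing the disposition does changes assessed risk tier; the imbalance is an allocation artefact. With assessed risk tier also predicting the outcome, the pooled figure is confounded, and the within-stratum comparison is the causal one.
Within each level — low-risk: 20.5% vs 10.8%; high-risk: 66.7% vs 48.5% — standard prosecution is lower every time.

standard prosecution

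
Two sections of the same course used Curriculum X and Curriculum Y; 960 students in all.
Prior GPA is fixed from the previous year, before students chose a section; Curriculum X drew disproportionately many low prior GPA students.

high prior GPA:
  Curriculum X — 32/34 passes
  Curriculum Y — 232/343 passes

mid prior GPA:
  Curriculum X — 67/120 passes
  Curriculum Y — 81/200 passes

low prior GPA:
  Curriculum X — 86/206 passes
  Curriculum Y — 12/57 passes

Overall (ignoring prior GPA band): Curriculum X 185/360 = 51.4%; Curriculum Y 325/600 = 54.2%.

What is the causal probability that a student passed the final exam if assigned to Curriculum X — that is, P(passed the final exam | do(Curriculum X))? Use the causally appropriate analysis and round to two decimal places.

0.67

The prior GPA band-specific comparison favours Curriculum X throughout, but the pooled figures favour Curriculum Y. The question is whether to condition on prior GPA band.
Prior GPA band satisfies the back-door criterion: it is not a descendant of the teaching method, and it blocks the spurious path from teaching method to outcome. Adjusting for it (i.e., using the within-prior GPA band rates) gives the causal effect.
Standardising Curriculum X to the population prior GPA band mix: 0.393·32/34 + 0.333·67/120 + 0.274·86/206 = 0.670.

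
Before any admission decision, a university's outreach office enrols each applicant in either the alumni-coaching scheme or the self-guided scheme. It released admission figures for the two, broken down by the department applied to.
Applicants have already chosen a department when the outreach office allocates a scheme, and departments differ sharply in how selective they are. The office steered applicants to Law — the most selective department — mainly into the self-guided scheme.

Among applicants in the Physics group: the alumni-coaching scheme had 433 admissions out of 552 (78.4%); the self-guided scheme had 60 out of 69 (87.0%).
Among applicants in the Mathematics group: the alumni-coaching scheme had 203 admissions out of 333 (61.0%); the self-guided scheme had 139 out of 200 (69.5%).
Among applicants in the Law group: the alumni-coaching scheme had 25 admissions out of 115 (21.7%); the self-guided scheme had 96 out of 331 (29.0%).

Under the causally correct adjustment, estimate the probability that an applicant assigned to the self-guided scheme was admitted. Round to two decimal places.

Since department is a pre-existing factor (not a product of the outreach scheme) and it affects the outcome on its own, it is a confounder. The stratified rates, not the pooled rate, identify the causal effect.
Standardising the self-guided scheme to the population department mix: 0.388·60/69 + 0.333·139/200 + 0.279·96/331 = 0.650.

0.65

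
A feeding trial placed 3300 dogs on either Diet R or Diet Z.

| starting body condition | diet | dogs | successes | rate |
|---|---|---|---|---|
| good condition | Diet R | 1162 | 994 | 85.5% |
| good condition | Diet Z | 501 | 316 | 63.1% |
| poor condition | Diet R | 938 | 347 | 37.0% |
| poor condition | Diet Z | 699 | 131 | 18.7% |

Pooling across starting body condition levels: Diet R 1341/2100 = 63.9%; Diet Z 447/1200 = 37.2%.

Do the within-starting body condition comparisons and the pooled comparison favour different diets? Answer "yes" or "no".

no

Within each starting body condition level (good condition 85.5% vs 63.1%; poor condition 37.0% vs 18.7%), Diet R has the higher rate every time. Pooled: 63.9% vs 37.2% — Diet R has the higher rate overall. They agree.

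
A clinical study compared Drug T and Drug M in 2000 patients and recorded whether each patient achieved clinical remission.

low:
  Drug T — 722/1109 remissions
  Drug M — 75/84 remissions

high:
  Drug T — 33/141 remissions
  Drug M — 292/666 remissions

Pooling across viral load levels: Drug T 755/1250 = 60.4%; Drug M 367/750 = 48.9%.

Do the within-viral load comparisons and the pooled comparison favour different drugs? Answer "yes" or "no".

Within each viral load level (low 65.1% vs 89.3%; high 23.4% vs 43.8%), Drug M has the higher rate every time. Pooled: 60.4% vs 48.9% — Drug T has the higher rate overall. The two comparisons disagree.

yes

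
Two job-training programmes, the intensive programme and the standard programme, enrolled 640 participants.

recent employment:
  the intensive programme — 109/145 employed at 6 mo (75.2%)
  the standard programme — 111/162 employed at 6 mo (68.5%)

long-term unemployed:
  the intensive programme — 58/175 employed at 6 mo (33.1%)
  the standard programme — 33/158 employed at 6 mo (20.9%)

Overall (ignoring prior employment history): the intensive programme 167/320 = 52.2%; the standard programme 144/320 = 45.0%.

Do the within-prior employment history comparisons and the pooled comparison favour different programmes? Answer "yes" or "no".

no

Within each prior employment history level (recent employment 75.2% vs 68.5%; long-term unemployed 33.1% vs 20.9%), the intensive programme has the higher rate every time. Pooled: 52.2% vs 45.0% — the intensive programme has the higher rate overall. They agree.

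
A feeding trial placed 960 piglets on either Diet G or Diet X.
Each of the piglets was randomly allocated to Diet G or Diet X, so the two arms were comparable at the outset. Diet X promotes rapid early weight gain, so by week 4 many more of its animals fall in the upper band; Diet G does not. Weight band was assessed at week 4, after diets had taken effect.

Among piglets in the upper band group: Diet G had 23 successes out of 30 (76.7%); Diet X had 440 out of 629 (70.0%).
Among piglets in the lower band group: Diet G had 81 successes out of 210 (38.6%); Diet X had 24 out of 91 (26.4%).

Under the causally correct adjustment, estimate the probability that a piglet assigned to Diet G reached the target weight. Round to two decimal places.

0.43

Week-4 weight band lies on the pathway diet → week-4 weight band → outcome, so adjusting for it blocks the indirect effect. For the total causal effect of diet, use the unadjusted pooled rates.
So P(outcome | do(Diet G)) is just the pooled rate for Diet G: 104/240 = 0.433.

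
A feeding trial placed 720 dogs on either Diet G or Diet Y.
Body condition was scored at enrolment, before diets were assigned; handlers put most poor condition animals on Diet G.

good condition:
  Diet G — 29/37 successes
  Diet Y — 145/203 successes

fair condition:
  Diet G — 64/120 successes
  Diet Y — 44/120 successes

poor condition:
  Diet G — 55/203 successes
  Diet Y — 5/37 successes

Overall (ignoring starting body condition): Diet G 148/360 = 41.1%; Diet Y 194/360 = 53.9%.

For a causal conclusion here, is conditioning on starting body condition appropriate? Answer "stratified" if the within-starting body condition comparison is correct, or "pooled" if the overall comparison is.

stratified

Starting body condition is set before the diet has any effect — it is not caused by the diet — and it independently drives the outcome. That makes it a confounder, so the causal comparison is within starting body condition levels.
Within each level — good condition: 78.4% vs 71.4%; fair condition: 53.3% vs 36.7%; poor condition: 27.1% vs 13.5% — Diet G is higher every time.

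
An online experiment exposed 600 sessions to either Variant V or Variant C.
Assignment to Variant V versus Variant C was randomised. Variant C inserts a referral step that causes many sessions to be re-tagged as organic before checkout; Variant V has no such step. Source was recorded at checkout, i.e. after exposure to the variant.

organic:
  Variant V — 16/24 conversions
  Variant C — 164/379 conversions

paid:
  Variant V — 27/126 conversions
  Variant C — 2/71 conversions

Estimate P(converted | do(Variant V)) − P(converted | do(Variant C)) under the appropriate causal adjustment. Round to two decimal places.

-0.08

Because the variant influences traffic source, traffic source is a post-treatment mediator, not a confounder. Stratifying on it would bias the estimate; the causal effect is the crude pooled difference.
The causal difference is the pooled difference: 0.287 − 0.369 = -0.082.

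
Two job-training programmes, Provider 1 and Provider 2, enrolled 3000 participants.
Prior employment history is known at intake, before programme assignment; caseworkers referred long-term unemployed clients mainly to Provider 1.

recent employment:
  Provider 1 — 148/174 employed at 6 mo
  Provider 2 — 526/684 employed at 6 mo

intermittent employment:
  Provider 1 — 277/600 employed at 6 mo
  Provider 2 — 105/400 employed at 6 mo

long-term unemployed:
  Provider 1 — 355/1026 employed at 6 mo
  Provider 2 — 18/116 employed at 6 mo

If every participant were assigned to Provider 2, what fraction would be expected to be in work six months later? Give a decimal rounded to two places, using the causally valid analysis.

Within every prior employment history level Provider 1 has the higher rate, yet pooled Provider 2 does — Simpson's reversal.
Prior employment history satisfies the back-door criterion: it is not a descendant of the programme, and it blocks the spurious path from programme to outcome. Adjusting for it (i.e., using the within-prior employment history rates) gives the causal effect.
Standardising Provider 2 to the population prior employment history mix: 0.286·526/684 + 0.333·105/400 + 0.381·18/116 = 0.367.

0.37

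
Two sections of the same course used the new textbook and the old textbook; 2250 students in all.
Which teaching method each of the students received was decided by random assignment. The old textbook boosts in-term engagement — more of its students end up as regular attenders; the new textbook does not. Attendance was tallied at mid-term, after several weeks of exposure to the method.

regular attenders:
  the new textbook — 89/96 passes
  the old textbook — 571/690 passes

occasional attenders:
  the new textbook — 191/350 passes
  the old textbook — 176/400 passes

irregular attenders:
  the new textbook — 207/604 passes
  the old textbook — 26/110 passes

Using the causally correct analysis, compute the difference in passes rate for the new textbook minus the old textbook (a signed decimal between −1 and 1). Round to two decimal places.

-0.18

Within every mid-term attendance level the new textbook has the higher rate, yet pooled the old textbook does — Simpson's reversal.
Mid-term attendance is downstream of the teaching method. One should not condition on a consequence of treatment, so the overall rates are the right comparison.
The causal difference is the pooled difference: 0.464 − 0.644 = -0.180.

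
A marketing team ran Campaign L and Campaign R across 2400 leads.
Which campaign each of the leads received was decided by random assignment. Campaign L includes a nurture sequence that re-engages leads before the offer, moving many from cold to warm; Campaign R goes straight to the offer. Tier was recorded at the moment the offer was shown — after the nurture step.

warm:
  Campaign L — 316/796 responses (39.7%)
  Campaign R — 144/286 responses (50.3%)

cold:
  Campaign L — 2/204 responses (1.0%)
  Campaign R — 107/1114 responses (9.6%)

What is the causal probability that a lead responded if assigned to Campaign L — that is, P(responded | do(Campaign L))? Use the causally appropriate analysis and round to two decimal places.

0.32

Because the campaign influences engagement tier, engagement tier is a post-treatment mediator, not a confounder. Stratifying on it would bias the estimate; the causal effect is the crude pooled difference.
So P(outcome | do(Campaign L)) is just the pooled rate for Campaign L: 318/1000 = 0.318.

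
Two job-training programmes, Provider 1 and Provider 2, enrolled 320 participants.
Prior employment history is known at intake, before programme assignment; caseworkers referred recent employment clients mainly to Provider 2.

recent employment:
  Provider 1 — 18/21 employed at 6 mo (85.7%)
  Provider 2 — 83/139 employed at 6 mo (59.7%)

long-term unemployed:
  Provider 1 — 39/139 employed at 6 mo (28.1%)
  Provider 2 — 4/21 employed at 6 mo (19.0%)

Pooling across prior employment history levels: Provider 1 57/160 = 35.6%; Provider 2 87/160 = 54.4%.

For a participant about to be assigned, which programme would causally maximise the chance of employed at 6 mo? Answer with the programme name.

Provider 1

Nothing the programme does changes prior employment history; the imbalance is an allocation artefact. With prior employment history also predicting the outcome, the pooled figure is confounded, and the within-stratum comparison is the causal one.
Within each level — recent employment: 85.7% vs 59.7%; long-term unemployed: 28.1% vs 19.0% — Provider 1 is higher every time.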